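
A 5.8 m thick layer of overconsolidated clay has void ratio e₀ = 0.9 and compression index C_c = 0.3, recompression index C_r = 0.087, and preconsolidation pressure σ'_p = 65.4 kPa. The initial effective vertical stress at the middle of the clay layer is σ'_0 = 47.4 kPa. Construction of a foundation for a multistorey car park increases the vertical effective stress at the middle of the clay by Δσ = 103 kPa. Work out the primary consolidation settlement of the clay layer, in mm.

Final effective stress: σ'_f = 47.4 + 103 = 150.4 kPa.
σ'_f = 150.4 > σ'_p = 65.4 kPa, so the stress path crosses the preconsolidation pressure — recompression up to σ'_p, then virgin compression beyond:
S_c = H/(1+e₀)·[C_r·log₁₀(σ'_p/σ'_0) + C_c·log₁₀(σ'_f/σ'_p)]
    = 5.8/1.9 × [0.087×log₁₀(65.4/47.4) + 0.3×log₁₀(150.4/65.4)]
    = 3.0526 × [0.012163 + 0.1085] = 0.3683 m

S_c ≈ 368 mm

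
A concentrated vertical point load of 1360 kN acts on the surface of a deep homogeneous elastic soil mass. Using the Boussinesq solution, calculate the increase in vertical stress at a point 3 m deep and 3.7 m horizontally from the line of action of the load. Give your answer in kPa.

Δσ_z ≈ 7.15 kPa

Boussinesq vertical stress below a point load on an elastic half-space:
Δσ_z = 3P/(2πz²) · [1 + (r/z)²]^(−5/2)
r/z = 3.7/3 = 1.2333; [1+(r/z)²]^(−5/2) = 0.099088.
Δσ_z = 3×1360/(2π×3²) × 0.099088 = 72.15 × 0.099088 = 7.149 kPa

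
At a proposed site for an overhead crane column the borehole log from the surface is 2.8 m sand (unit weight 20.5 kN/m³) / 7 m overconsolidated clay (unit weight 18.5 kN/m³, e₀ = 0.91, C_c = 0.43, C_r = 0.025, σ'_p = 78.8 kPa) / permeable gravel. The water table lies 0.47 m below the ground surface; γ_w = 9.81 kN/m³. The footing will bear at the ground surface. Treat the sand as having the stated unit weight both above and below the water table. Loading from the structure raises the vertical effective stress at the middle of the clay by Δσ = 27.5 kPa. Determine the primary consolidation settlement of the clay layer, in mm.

Mid-depth of clay below the ground surface: z = 2.8 + 7/2 = 6.3 m.
Total vertical stress at mid-clay: σ_v = 20.5×2.8 + 18.5×3.5 = 122.15 kPa.
Pore pressure: u = 9.81×(6.3 − 0.47) = 57.192 kPa.
Initial effective stress: σ'_0 = σ_v − u = 122.15 − 57.192 = 64.958 kPa.
Final effective stress: σ'_f = 64.958 + 27.5 = 92.458 kPa.
σ'_f = 92.458 > σ'_p = 78.8 kPa, so the stress path crosses the preconsolidation pressure — recompression up to σ'_p, then virgin compression beyond:
S_c = H/(1+e₀)·[C_r·log₁₀(σ'_p/σ'_0) + C_c·log₁₀(σ'_f/σ'_p)]
    = 7/1.91 × [0.025×log₁₀(78.8/64.958) + 0.43×log₁₀(92.458/78.8)]
    = 3.6649 × [0.0020973 + 0.02985] = 0.1171 m

S_c ≈ 117 mm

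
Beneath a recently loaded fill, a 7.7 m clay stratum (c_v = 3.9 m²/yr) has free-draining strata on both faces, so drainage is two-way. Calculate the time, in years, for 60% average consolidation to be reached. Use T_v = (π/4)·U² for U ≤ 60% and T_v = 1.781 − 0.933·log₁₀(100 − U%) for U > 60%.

t ≈ 1.07 years

Drainage path length: H_d = H/2 = 3.85 m (double drainage).
U ≤ 60%: T_v = (π/4)·U² = (π/4)×0.6² = 0.28274.
t = T_v·H_d²/c_v = 0.28274×3.85²/3.9 = 1.075 years.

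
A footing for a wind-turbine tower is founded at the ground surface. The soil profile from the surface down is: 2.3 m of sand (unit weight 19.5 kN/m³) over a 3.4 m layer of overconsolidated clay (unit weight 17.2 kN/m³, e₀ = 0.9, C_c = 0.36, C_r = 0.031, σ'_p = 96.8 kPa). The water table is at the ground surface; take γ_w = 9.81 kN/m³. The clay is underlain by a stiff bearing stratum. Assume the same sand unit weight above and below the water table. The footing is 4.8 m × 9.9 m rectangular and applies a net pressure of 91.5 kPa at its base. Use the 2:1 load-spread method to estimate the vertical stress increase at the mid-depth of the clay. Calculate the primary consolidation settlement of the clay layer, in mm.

S_c ≈ 16.9 mm

Mid-depth of clay below the ground surface: z = 2.3 + 3.4/2 = 4 m.
Total vertical stress at mid-clay: σ_v = 19.5×2.3 + 17.2×1.7 = 74.09 kPa.
Pore pressure: u = 9.81×(4 − 0) = 39.24 kPa.
Initial effective stress: σ'_0 = σ_v − u = 74.09 − 39.24 = 34.85 kPa.
Stress increase at mid-clay by the 2:1 spreading method:
Δσ = qBL/((B+z)(L+z)) = 91.5×4.8×9.9/((4.8+4)(9.9+4)) = 35.547 kPa
Final effective stress: σ'_f = 34.85 + 35.547 = 70.397 kPa.
σ'_f = 70.397 ≤ σ'_p = 96.8 kPa, so the clay remains overconsolidated and only the recompression index applies:
S_c = C_r·H/(1+e₀)·log₁₀(σ'_f/σ'_0) = 0.031×3.4/1.9×log₁₀(70.397/34.85)
    = 0.055475 × 0.30535 = 0.01694 m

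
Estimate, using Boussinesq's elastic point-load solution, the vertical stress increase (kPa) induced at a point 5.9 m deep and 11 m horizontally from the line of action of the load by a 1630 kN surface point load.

Boussinesq vertical stress below a point load on an elastic half-space:
Δσ_z = 3P/(2πz²) · [1 + (r/z)²]^(−5/2)
r/z = 11/5.9 = 1.8644; [1+(r/z)²]^(−5/2) = 0.023592.
Δσ_z = 3×1630/(2π×5.9²) × 0.023592 = 22.358 × 0.023592 = 0.5275 kPa

Δσ_z ≈ 0.527 kPa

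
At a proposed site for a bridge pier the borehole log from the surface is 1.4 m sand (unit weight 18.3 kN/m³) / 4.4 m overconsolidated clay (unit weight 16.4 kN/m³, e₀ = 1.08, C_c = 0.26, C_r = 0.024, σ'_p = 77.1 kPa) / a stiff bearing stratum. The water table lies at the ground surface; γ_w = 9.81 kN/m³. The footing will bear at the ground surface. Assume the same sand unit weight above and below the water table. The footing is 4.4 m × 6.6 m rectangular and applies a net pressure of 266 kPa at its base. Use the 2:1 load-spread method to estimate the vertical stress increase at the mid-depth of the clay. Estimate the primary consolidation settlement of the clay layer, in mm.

S_c ≈ 131 mm

Mid-depth of clay below the ground surface: z = 1.4 + 4.4/2 = 3.6 m.
Total vertical stress at mid-clay: σ_v = 18.3×1.4 + 16.4×2.2 = 61.7 kPa.
Pore pressure: u = 9.81×(3.6 − 0) = 35.316 kPa.
Initial effective stress: σ'_0 = σ_v − u = 61.7 − 35.316 = 26.384 kPa.
Stress increase at mid-clay by the 2:1 spreading method:
Δσ = qBL/((B+z)(L+z)) = 266×4.4×6.6/((4.4+3.6)(6.6+3.6)) = 94.665 kPa
Final effective stress: σ'_f = 26.384 + 94.665 = 121.05 kPa.
σ'_f = 121.05 > σ'_p = 77.1 kPa, so the stress path crosses the preconsolidation pressure — recompression up to σ'_p, then virgin compression beyond:
S_c = H/(1+e₀)·[C_r·log₁₀(σ'_p/σ'_0) + C_c·log₁₀(σ'_f/σ'_p)]
    = 4.4/2.08 × [0.024×log₁₀(77.1/26.384) + 0.26×log₁₀(121.05/77.1)]
    = 2.1154 × [0.011177 + 0.050937] = 0.1314 m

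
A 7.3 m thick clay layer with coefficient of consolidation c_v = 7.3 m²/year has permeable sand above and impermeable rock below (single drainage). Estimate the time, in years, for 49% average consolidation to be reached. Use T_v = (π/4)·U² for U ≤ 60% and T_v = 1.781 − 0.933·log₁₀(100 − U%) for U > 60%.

t ≈ 1.38 years

Drainage path length: H_d = H = 7.3 m (single drainage).
U ≤ 60%: T_v = (π/4)·U² = (π/4)×0.49² = 0.18857.
t = T_v·H_d²/c_v = 0.18857×7.3²/7.3 = 1.377 years.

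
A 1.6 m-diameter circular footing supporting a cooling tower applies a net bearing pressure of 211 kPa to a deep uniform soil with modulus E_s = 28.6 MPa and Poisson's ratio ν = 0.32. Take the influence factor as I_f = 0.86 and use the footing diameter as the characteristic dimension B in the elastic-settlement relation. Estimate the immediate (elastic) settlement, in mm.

S_e ≈ 9.11 mm

Immediate (elastic) settlement: S_e = q·B·(1−ν²)/E_s · I_f.
E_s = 28.6 MPa = 28600 kPa.
S_e = 211 × 1.6 × (1 − 0.32²) / 28600 × 0.86
    = 211 × 1.6 × 0.8976 / 28600 × 0.86
    = 0.009112 m = 9.112 mm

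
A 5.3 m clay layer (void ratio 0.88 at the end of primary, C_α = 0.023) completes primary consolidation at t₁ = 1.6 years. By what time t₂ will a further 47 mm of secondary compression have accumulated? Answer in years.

S_s = C_α·H/(1+e_p)·log₁₀(t₂/t₁) ⇒ log₁₀(t₂/t₁) = S_s·(1+e_p)/(C_α·H).
log₁₀(t₂/t₁) = 0.047 × (1+0.88) / (0.023×5.3) = 0.7249
t₂ = t₁ × 10^0.7249 = 1.6 × 5.307 = 8.491 years

t₂ ≈ 8.49 years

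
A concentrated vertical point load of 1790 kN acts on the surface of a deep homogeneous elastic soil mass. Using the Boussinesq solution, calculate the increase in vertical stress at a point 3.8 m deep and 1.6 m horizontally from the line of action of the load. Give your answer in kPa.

Boussinesq vertical stress below a point load on an elastic half-space:
Δσ_z = 3P/(2πz²) · [1 + (r/z)²]^(−5/2)
r/z = 1.6/3.8 = 0.42105; [1+(r/z)²]^(−5/2) = 0.66496.
Δσ_z = 3×1790/(2π×3.8²) × 0.66496 = 59.187 × 0.66496 = 39.36 kPa

Δσ_z ≈ 39.4 kPa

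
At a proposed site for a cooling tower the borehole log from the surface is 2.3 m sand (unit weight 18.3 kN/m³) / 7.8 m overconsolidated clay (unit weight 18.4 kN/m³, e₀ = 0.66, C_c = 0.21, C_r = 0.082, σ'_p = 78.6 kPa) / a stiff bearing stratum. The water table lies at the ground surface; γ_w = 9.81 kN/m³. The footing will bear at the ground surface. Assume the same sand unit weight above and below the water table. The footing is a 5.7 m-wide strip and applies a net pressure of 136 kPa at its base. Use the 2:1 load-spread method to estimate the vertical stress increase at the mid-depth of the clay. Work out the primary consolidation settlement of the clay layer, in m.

S_c ≈ 0.241 m

Mid-depth of clay below the ground surface: z = 2.3 + 7.8/2 = 6.2 m.
Total vertical stress at mid-clay: σ_v = 18.3×2.3 + 18.4×3.9 = 113.85 kPa.
Pore pressure: u = 9.81×(6.2 − 0) = 60.822 kPa.
Initial effective stress: σ'_0 = σ_v − u = 113.85 − 60.822 = 53.028 kPa.
Stress increase at mid-clay by the 2:1 spreading method:
Δσ = qB/(B+z) = 136×5.7/(5.7+6.2) = 65.143 kPa
Final effective stress: σ'_f = 53.028 + 65.143 = 118.17 kPa.
σ'_f = 118.17 > σ'_p = 78.6 kPa, so the stress path crosses the preconsolidation pressure — recompression up to σ'_p, then virgin compression beyond:
S_c = H/(1+e₀)·[C_r·log₁₀(σ'_p/σ'_0) + C_c·log₁₀(σ'_f/σ'_p)]
    = 7.8/1.66 × [0.082×log₁₀(78.6/53.028) + 0.21×log₁₀(118.17/78.6)]
    = 4.6988 × [0.014015 + 0.037188] = 0.2406 m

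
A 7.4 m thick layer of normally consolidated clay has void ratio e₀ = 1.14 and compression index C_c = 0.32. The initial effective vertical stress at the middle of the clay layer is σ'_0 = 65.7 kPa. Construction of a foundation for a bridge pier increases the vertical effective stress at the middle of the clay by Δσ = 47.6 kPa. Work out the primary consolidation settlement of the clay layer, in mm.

S_c ≈ 262 mm

Final effective stress: σ'_f = σ'_0 + Δσ = 65.7 + 47.6 = 113.3 kPa.
Normally consolidated clay, so the full stress increment lies on the virgin compression line:
S_c = C_c·H/(1+e₀)·log₁₀(σ'_f/σ'_0) = 0.32×7.4/(1+1.14)×log₁₀(113.3/65.7)
    = 1.1065 × 0.23666 = 0.2619 m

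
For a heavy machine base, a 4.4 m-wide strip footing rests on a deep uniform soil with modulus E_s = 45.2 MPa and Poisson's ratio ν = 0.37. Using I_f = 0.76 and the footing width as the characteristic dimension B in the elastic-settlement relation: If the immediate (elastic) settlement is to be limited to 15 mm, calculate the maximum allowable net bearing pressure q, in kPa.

q ≈ 235 kPa

E_s = 45.2 MPa = 45200 kPa.
S_e = q·B·(1−ν²)/E_s · I_f  ⇒  q = S_e·E_s / (B·(1−ν²)·I_f).
q = 0.015 × 45200 / (4.4 × 0.8631 × 0.76) = 234.9 kPa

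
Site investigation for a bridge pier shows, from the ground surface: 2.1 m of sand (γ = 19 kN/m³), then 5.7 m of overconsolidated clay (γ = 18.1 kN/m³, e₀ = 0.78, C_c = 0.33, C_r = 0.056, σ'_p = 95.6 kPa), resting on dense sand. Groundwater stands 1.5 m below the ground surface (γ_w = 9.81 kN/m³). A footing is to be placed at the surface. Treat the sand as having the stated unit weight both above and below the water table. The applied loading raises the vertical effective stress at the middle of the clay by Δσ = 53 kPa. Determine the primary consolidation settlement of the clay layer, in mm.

S_c ≈ 106 mm

Mid-depth of clay below the ground surface: z = 2.1 + 5.7/2 = 4.95 m.
Total vertical stress at mid-clay: σ_v = 19×2.1 + 18.1×2.85 = 91.485 kPa.
Pore pressure: u = 9.81×(4.95 − 1.5) = 33.845 kPa.
Initial effective stress: σ'_0 = σ_v − u = 91.485 − 33.845 = 57.64 kPa.
Final effective stress: σ'_f = 57.64 + 53 = 110.64 kPa.
σ'_f = 110.64 > σ'_p = 95.6 kPa, so the stress path crosses the preconsolidation pressure — recompression up to σ'_p, then virgin compression beyond:
S_c = H/(1+e₀)·[C_r·log₁₀(σ'_p/σ'_0) + C_c·log₁₀(σ'_f/σ'_p)]
    = 5.7/1.78 × [0.056×log₁₀(95.6/57.64) + 0.33×log₁₀(110.64/95.6)]
    = 3.2022 × [0.012305 + 0.02094] = 0.1065 m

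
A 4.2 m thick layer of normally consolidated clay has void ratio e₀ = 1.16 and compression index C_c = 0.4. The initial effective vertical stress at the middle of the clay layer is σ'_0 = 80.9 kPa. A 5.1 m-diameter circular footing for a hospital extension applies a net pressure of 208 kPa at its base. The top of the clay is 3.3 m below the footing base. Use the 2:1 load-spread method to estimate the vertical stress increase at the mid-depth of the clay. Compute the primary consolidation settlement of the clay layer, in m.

Mid-depth of clay below the footing base: z = 3.3 + 4.2/2 = 5.4 m.
Stress increase at mid-clay by the 2:1 spreading method:
Δσ ≈ qD²/(D+z)² = 208×5.1²/(5.1+5.4)² = 49.071 kPa
Final effective stress: σ'_f = σ'_0 + Δσ = 80.9 + 49.071 = 129.97 kPa.
Normally consolidated clay, so the full stress increment lies on the virgin compression line:
S_c = C_c·H/(1+e₀)·log₁₀(σ'_f/σ'_0) = 0.4×4.2/(1+1.16)×log₁₀(129.97/80.9)
    = 0.77778 × 0.20589 = 0.1601 m

S_c ≈ 0.16 m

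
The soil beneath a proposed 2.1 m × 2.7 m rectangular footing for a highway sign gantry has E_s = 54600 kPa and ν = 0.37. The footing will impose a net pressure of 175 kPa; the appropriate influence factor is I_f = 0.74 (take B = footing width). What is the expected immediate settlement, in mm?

Immediate (elastic) settlement: S_e = q·B·(1−ν²)/E_s · I_f.
S_e = 175 × 2.1 × (1 − 0.37²) / 54600 × 0.74
    = 175 × 2.1 × 0.8631 / 54600 × 0.74
    = 0.004299 m = 4.299 mm

S_e ≈ 4.3 mm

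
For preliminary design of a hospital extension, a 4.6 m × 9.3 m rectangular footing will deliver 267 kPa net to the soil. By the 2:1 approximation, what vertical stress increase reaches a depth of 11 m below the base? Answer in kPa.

Δσ_z ≈ 36.1 kPa

By the 2:1 method the load spreads at 1 horizontal : 2 vertical, so at depth z the loaded area has grown by z in each plan dimension:
Δσ = qBL/((B+z)(L+z)) = 267×4.6×9.3/((4.6+11)(9.3+11)) = 36.069 kPa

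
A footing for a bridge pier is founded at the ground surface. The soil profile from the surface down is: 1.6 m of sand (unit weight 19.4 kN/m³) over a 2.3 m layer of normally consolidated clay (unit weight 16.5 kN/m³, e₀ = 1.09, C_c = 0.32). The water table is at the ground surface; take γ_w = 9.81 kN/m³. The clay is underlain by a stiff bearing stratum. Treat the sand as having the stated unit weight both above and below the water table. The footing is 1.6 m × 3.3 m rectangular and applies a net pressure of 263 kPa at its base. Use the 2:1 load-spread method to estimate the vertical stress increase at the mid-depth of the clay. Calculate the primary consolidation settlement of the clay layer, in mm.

Mid-depth of clay below the ground surface: z = 1.6 + 2.3/2 = 2.75 m.
Total vertical stress at mid-clay: σ_v = 19.4×1.6 + 16.5×1.15 = 50.015 kPa.
Pore pressure: u = 9.81×(2.75 − 0) = 26.978 kPa.
Initial effective stress: σ'_0 = σ_v − u = 50.015 − 26.978 = 23.037 kPa.
Stress increase at mid-clay by the 2:1 spreading method:
Δσ = qBL/((B+z)(L+z)) = 263×1.6×3.3/((1.6+2.75)(3.3+2.75)) = 52.765 kPa
Final effective stress: σ'_f = σ'_0 + Δσ = 23.037 + 52.765 = 75.802 kPa.
Normally consolidated clay, so the full stress increment lies on the virgin compression line:
S_c = C_c·H/(1+e₀)·log₁₀(σ'_f/σ'_0) = 0.32×2.3/(1+1.09)×log₁₀(75.802/23.037)
    = 0.35215 × 0.51725 = 0.1821 m

S_c ≈ 182 mm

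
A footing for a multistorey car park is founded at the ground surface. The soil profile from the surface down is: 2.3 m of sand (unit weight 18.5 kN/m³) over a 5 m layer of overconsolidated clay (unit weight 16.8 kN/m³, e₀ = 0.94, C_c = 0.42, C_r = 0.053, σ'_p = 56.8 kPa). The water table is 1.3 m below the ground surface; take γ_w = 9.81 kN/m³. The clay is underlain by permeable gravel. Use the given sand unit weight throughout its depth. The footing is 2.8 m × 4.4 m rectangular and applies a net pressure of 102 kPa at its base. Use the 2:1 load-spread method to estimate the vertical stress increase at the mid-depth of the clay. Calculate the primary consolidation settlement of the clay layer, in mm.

S_c ≈ 93.2 mm

Mid-depth of clay below the ground surface: z = 2.3 + 5/2 = 4.8 m.
Total vertical stress at mid-clay: σ_v = 18.5×2.3 + 16.8×2.5 = 84.55 kPa.
Pore pressure: u = 9.81×(4.8 − 1.3) = 34.335 kPa.
Initial effective stress: σ'_0 = σ_v − u = 84.55 − 34.335 = 50.215 kPa.
Stress increase at mid-clay by the 2:1 spreading method:
Δσ = qBL/((B+z)(L+z)) = 102×2.8×4.4/((2.8+4.8)(4.4+4.8)) = 17.973 kPa
Final effective stress: σ'_f = 50.215 + 17.973 = 68.188 kPa.
σ'_f = 68.188 > σ'_p = 56.8 kPa, so the stress path crosses the preconsolidation pressure — recompression up to σ'_p, then virgin compression beyond:
S_c = H/(1+e₀)·[C_r·log₁₀(σ'_p/σ'_0) + C_c·log₁₀(σ'_f/σ'_p)]
    = 5/1.94 × [0.053×log₁₀(56.8/50.215) + 0.42×log₁₀(68.188/56.8)]
    = 2.5773 × [0.0028363 + 0.033331] = 0.09321 m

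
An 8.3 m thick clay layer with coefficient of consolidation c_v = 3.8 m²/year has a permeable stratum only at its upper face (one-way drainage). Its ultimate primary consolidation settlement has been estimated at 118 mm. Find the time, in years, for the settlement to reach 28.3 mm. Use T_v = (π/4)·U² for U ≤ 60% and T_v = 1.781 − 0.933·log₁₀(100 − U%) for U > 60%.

t ≈ 0.819 years

Drainage path length: H_d = H = 8.3 m (single drainage).
U = S(t)/S_ult = 28.3/118 = 0.2398.
U ≤ 60%: T_v = (π/4)·U² = (π/4)×0.23983² = 0.045175.
t = T_v·H_d²/c_v = 0.045175×8.3²/3.8 = 0.819 years.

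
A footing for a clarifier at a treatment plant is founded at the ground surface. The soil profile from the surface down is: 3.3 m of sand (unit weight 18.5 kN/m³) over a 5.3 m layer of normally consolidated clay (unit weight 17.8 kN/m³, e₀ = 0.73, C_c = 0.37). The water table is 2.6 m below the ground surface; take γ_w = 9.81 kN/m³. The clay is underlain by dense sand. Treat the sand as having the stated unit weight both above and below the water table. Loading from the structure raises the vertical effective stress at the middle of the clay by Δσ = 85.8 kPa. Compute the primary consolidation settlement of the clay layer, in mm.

S_c ≈ 374 mm

Mid-depth of clay below the ground surface: z = 3.3 + 5.3/2 = 5.95 m.
Total vertical stress at mid-clay: σ_v = 18.5×3.3 + 17.8×2.65 = 108.22 kPa.
Pore pressure: u = 9.81×(5.95 − 2.6) = 32.864 kPa.
Initial effective stress: σ'_0 = σ_v − u = 108.22 − 32.864 = 75.356 kPa.
Final effective stress: σ'_f = σ'_0 + Δσ = 75.356 + 85.8 = 161.16 kPa.
Normally consolidated clay, so the full stress increment lies on the virgin compression line:
S_c = C_c·H/(1+e₀)·log₁₀(σ'_f/σ'_0) = 0.37×5.3/(1+0.73)×log₁₀(161.16/75.356)
    = 1.1335 × 0.33014 = 0.3742 m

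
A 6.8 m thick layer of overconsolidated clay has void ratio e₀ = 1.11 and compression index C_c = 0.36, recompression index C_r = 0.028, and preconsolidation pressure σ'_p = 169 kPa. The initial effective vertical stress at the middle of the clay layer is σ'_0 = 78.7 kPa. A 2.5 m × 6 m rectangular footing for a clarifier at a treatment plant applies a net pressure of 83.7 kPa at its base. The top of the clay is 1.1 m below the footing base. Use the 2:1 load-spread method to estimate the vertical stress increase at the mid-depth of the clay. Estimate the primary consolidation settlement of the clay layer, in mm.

S_c ≈ 7.7 mm

Mid-depth of clay below the footing base: z = 1.1 + 6.8/2 = 4.5 m.
Stress increase at mid-clay by the 2:1 spreading method:
Δσ = qBL/((B+z)(L+z)) = 83.7×2.5×6/((2.5+4.5)(6+4.5)) = 17.082 kPa
Final effective stress: σ'_f = 78.7 + 17.082 = 95.782 kPa.
σ'_f = 95.782 ≤ σ'_p = 169 kPa, so the clay remains overconsolidated and only the recompression index applies:
S_c = C_r·H/(1+e₀)·log₁₀(σ'_f/σ'_0) = 0.028×6.8/2.11×log₁₀(95.782/78.7)
    = 0.090236 × 0.085309 = 0.007698 m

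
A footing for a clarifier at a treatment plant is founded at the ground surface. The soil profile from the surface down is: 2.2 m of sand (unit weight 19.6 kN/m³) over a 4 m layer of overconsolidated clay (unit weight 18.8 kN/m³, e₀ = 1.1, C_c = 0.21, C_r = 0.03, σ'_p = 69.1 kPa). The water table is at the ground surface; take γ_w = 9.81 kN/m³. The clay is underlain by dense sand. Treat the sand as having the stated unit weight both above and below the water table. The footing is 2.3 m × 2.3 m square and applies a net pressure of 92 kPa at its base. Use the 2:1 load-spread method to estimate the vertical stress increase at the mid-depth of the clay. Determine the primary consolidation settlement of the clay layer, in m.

Mid-depth of clay below the ground surface: z = 2.2 + 4/2 = 4.2 m.
Total vertical stress at mid-clay: σ_v = 19.6×2.2 + 18.8×2 = 80.72 kPa.
Pore pressure: u = 9.81×(4.2 − 0) = 41.202 kPa.
Initial effective stress: σ'_0 = σ_v − u = 80.72 − 41.202 = 39.518 kPa.
Stress increase at mid-clay by the 2:1 spreading method:
Δσ = qBL/((B+z)(L+z)) = 92×2.3×2.3/((2.3+4.2)(2.3+4.2)) = 11.519 kPa
Final effective stress: σ'_f = 39.518 + 11.519 = 51.037 kPa.
σ'_f = 51.037 ≤ σ'_p = 69.1 kPa, so the clay remains overconsolidated and only the recompression index applies:
S_c = C_r·H/(1+e₀)·log₁₀(σ'_f/σ'_0) = 0.03×4/2.1×log₁₀(51.037/39.518)
    = 0.057144 × 0.11109 = 0.006348 m

S_c ≈ 0.00635 m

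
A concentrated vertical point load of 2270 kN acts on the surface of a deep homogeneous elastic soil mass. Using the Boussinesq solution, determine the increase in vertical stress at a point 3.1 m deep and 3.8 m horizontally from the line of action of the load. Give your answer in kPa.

Boussinesq vertical stress below a point load on an elastic half-space:
Δσ_z = 3P/(2πz²) · [1 + (r/z)²]^(−5/2)
r/z = 3.8/3.1 = 1.2258; [1+(r/z)²]^(−5/2) = 0.10093.
Δσ_z = 3×2270/(2π×3.1²) × 0.10093 = 112.78 × 0.10093 = 11.38 kPa

Δσ_z ≈ 11.4 kPa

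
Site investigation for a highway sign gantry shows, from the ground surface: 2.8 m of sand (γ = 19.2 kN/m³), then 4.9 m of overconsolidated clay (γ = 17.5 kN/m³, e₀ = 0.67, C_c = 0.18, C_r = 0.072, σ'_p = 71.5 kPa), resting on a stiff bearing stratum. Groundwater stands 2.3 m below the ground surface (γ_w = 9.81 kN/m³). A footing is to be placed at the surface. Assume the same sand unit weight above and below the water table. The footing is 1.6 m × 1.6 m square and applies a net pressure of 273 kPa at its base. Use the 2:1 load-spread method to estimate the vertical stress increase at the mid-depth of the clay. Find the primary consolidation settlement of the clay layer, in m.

Mid-depth of clay below the ground surface: z = 2.8 + 4.9/2 = 5.25 m.
Total vertical stress at mid-clay: σ_v = 19.2×2.8 + 17.5×2.45 = 96.635 kPa.
Pore pressure: u = 9.81×(5.25 − 2.3) = 28.94 kPa.
Initial effective stress: σ'_0 = σ_v − u = 96.635 − 28.94 = 67.695 kPa.
Stress increase at mid-clay by the 2:1 spreading method:
Δσ = qBL/((B+z)(L+z)) = 273×1.6×1.6/((1.6+5.25)(1.6+5.25)) = 14.894 kPa
Final effective stress: σ'_f = 67.695 + 14.894 = 82.589 kPa.
σ'_f = 82.589 > σ'_p = 71.5 kPa, so the stress path crosses the preconsolidation pressure — recompression up to σ'_p, then virgin compression beyond:
S_c = H/(1+e₀)·[C_r·log₁₀(σ'_p/σ'_0) + C_c·log₁₀(σ'_f/σ'_p)]
    = 4.9/1.67 × [0.072×log₁₀(71.5/67.695) + 0.18×log₁₀(82.589/71.5)]
    = 2.9341 × [0.00171 + 0.011271] = 0.03809 m

S_c ≈ 0.0381 m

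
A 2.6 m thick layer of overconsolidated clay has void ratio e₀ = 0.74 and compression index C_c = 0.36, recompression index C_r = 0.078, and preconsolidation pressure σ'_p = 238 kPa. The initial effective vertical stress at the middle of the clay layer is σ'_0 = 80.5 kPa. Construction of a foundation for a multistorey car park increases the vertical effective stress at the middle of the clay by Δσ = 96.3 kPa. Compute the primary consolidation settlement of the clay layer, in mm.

S_c ≈ 39.8 mm

Final effective stress: σ'_f = 80.5 + 96.3 = 176.8 kPa.
σ'_f = 176.8 ≤ σ'_p = 238 kPa, so the clay remains overconsolidated and only the recompression index applies:
S_c = C_r·H/(1+e₀)·log₁₀(σ'_f/σ'_0) = 0.078×2.6/1.74×log₁₀(176.8/80.5)
    = 0.11656 × 0.34169 = 0.03983 m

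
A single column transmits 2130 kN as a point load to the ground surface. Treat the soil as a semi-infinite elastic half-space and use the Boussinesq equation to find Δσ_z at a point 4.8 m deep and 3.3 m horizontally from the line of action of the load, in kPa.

Δσ_z ≈ 16.8 kPa

Boussinesq vertical stress below a point load on an elastic half-space:
Δσ_z = 3P/(2πz²) · [1 + (r/z)²]^(−5/2)
r/z = 3.3/4.8 = 0.6875; [1+(r/z)²]^(−5/2) = 0.37997.
Δσ_z = 3×2130/(2π×4.8²) × 0.37997 = 44.141 × 0.37997 = 16.77 kPa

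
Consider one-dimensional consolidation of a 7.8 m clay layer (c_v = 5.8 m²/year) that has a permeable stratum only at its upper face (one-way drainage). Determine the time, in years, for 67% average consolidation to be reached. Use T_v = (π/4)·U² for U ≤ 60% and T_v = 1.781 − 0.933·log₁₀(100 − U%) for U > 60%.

Drainage path length: H_d = H = 7.8 m (single drainage).
U > 60%: T_v = 1.781 − 0.933·log₁₀(100 − 67) = 0.36423.
t = T_v·H_d²/c_v = 0.36423×7.8²/5.8 = 3.821 years.

t ≈ 3.82 years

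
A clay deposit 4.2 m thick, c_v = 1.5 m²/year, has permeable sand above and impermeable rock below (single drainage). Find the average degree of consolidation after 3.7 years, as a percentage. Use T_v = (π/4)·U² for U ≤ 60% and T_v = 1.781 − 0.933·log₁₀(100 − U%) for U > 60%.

Drainage path length: H_d = H = 4.2 m (single drainage).
T_v = c_v·t/H_d² = 1.5×3.7/4.2² = 0.31463.
T_v = 0.31463 corresponds to the U > 60% branch:
U = 1 − 10^((1.781 − T_v)/0.933)/100 = 0.627

U ≈ 62.7 %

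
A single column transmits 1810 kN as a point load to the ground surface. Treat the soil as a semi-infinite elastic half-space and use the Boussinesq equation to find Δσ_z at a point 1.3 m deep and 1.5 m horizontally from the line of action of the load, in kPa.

Δσ_z ≈ 61.6 kPa

Boussinesq vertical stress below a point load on an elastic half-space:
Δσ_z = 3P/(2πz²) · [1 + (r/z)²]^(−5/2)
r/z = 1.5/1.3 = 1.1538; [1+(r/z)²]^(−5/2) = 0.1205.
Δσ_z = 3×1810/(2π×1.3²) × 0.1205 = 511.37 × 0.1205 = 61.62 kPa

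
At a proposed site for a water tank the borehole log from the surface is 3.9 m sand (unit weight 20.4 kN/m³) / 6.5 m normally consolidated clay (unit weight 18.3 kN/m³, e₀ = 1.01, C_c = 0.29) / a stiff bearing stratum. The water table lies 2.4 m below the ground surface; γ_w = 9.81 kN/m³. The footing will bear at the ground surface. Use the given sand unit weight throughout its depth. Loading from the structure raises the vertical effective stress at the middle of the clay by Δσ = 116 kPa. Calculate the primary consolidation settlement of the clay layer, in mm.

Mid-depth of clay below the ground surface: z = 3.9 + 6.5/2 = 7.15 m.
Total vertical stress at mid-clay: σ_v = 20.4×3.9 + 18.3×3.25 = 139.03 kPa.
Pore pressure: u = 9.81×(7.15 − 2.4) = 46.598 kPa.
Initial effective stress: σ'_0 = σ_v − u = 139.03 − 46.598 = 92.432 kPa.
Final effective stress: σ'_f = σ'_0 + Δσ = 92.432 + 116 = 208.43 kPa.
Normally consolidated clay, so the full stress increment lies on the virgin compression line:
S_c = C_c·H/(1+e₀)·log₁₀(σ'_f/σ'_0) = 0.29×6.5/(1+1.01)×log₁₀(208.43/92.432)
    = 0.93781 × 0.35314 = 0.3312 m

S_c ≈ 331 mm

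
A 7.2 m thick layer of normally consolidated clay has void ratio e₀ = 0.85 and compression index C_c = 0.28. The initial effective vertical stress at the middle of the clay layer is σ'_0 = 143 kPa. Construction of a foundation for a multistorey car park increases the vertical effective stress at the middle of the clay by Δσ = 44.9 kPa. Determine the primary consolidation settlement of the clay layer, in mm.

Final effective stress: σ'_f = σ'_0 + Δσ = 143 + 44.9 = 187.9 kPa.
Normally consolidated clay, so the full stress increment lies on the virgin compression line:
S_c = C_c·H/(1+e₀)·log₁₀(σ'_f/σ'_0) = 0.28×7.2/(1+0.85)×log₁₀(187.9/143)
    = 1.0897 × 0.11859 = 0.1292 m

S_c ≈ 129 mm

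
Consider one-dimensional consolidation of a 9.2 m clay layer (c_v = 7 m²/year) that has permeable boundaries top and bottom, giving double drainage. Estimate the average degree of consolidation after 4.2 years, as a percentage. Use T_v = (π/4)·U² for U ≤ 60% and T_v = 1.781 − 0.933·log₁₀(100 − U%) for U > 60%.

U ≈ 97.4 %

Drainage path length: H_d = H/2 = 4.6 m (double drainage).
T_v = c_v·t/H_d² = 7×4.2/4.6² = 1.3894.
T_v = 1.3894 corresponds to the U > 60% branch:
U = 1 − 10^((1.781 − T_v)/0.933)/100 = 0.9737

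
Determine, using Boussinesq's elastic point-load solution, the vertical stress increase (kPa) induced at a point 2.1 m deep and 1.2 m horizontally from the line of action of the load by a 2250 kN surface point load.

Boussinesq vertical stress below a point load on an elastic half-space:
Δσ_z = 3P/(2πz²) · [1 + (r/z)²]^(−5/2)
r/z = 1.2/2.1 = 0.57143; [1+(r/z)²]^(−5/2) = 0.49341.
Δσ_z = 3×2250/(2π×2.1²) × 0.49341 = 243.6 × 0.49341 = 120.2 kPa

Δσ_z ≈ 120 kPa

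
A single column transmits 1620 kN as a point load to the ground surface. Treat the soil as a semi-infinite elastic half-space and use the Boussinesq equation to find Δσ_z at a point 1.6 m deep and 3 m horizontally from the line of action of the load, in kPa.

Boussinesq vertical stress below a point load on an elastic half-space:
Δσ_z = 3P/(2πz²) · [1 + (r/z)²]^(−5/2)
r/z = 3/1.6 = 1.875; [1+(r/z)²]^(−5/2) = 0.023078.
Δσ_z = 3×1620/(2π×1.6²) × 0.023078 = 302.15 × 0.023078 = 6.973 kPa

Δσ_z ≈ 6.97 kPa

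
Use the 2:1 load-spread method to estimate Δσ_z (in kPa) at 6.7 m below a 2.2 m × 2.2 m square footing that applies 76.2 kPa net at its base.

Δσ_z ≈ 4.66 kPa

By the 2:1 method the load spreads at 1 horizontal : 2 vertical, so at depth z the loaded area has grown by z in each plan dimension:
Δσ = qBL/((B+z)(L+z)) = 76.2×2.2×2.2/((2.2+6.7)(2.2+6.7)) = 4.6561 kPa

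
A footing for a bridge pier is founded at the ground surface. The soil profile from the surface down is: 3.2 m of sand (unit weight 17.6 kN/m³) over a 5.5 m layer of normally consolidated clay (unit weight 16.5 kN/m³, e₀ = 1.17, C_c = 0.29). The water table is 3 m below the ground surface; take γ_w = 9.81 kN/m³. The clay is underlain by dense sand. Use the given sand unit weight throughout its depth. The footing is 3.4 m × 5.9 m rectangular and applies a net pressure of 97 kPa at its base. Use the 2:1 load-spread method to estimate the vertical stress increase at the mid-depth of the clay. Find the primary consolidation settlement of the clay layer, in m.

Mid-depth of clay below the ground surface: z = 3.2 + 5.5/2 = 5.95 m.
Total vertical stress at mid-clay: σ_v = 17.6×3.2 + 16.5×2.75 = 101.7 kPa.
Pore pressure: u = 9.81×(5.95 − 3) = 28.94 kPa.
Initial effective stress: σ'_0 = σ_v − u = 101.7 − 28.94 = 72.76 kPa.
Stress increase at mid-clay by the 2:1 spreading method:
Δσ = qBL/((B+z)(L+z)) = 97×3.4×5.9/((3.4+5.95)(5.9+5.95)) = 17.562 kPa
Final effective stress: σ'_f = σ'_0 + Δσ = 72.76 + 17.562 = 90.322 kPa.
Normally consolidated clay, so the full stress increment lies on the virgin compression line:
S_c = C_c·H/(1+e₀)·log₁₀(σ'_f/σ'_0) = 0.29×5.5/(1+1.17)×log₁₀(90.322/72.76)
    = 0.73502 × 0.093901 = 0.06902 m

S_c ≈ 0.069 m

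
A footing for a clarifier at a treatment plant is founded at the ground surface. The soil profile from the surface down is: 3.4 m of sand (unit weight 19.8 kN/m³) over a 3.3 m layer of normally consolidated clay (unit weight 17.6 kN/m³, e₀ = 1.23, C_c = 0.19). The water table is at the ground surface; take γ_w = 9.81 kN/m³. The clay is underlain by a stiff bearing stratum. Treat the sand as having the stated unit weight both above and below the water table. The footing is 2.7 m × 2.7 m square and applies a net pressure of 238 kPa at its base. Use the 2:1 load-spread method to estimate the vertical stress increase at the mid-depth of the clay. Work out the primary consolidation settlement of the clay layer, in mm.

Mid-depth of clay below the ground surface: z = 3.4 + 3.3/2 = 5.05 m.
Total vertical stress at mid-clay: σ_v = 19.8×3.4 + 17.6×1.65 = 96.36 kPa.
Pore pressure: u = 9.81×(5.05 − 0) = 49.541 kPa.
Initial effective stress: σ'_0 = σ_v − u = 96.36 − 49.541 = 46.819 kPa.
Stress increase at mid-clay by the 2:1 spreading method:
Δσ = qBL/((B+z)(L+z)) = 238×2.7×2.7/((2.7+5.05)(2.7+5.05)) = 28.887 kPa
Final effective stress: σ'_f = σ'_0 + Δσ = 46.819 + 28.887 = 75.706 kPa.
Normally consolidated clay, so the full stress increment lies on the virgin compression line:
S_c = C_c·H/(1+e₀)·log₁₀(σ'_f/σ'_0) = 0.19×3.3/(1+1.23)×log₁₀(75.706/46.819)
    = 0.28117 × 0.20871 = 0.05868 m

S_c ≈ 58.7 mm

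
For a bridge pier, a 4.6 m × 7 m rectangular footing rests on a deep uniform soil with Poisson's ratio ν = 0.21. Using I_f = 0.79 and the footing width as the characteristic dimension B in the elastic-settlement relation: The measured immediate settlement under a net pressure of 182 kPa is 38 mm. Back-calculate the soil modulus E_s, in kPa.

E_s ≈ 16600 kPa

S_e = q·B·(1−ν²)/E_s · I_f  ⇒  E_s = q·B·(1−ν²)·I_f / S_e.
E_s = 182 × 4.6 × 0.9559 × 0.79 / 0.038 = 16640 kPa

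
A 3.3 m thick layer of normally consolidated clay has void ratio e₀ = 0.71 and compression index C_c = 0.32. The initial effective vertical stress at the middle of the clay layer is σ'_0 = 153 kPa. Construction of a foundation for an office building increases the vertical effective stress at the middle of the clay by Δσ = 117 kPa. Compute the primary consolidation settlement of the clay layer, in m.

Final effective stress: σ'_f = σ'_0 + Δσ = 153 + 117 = 270 kPa.
Normally consolidated clay, so the full stress increment lies on the virgin compression line:
S_c = C_c·H/(1+e₀)·log₁₀(σ'_f/σ'_0) = 0.32×3.3/(1+0.71)×log₁₀(270/153)
    = 0.61754 × 0.24667 = 0.1523 m

S_c ≈ 0.152 m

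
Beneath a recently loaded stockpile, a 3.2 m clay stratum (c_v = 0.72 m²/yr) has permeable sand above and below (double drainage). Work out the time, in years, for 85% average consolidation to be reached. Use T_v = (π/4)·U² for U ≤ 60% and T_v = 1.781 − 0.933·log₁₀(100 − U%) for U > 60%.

Drainage path length: H_d = H/2 = 1.6 m (double drainage).
U > 60%: T_v = 1.781 − 0.933·log₁₀(100 − 85) = 0.68371.
t = T_v·H_d²/c_v = 0.68371×1.6²/0.72 = 2.431 years.

t ≈ 2.43 years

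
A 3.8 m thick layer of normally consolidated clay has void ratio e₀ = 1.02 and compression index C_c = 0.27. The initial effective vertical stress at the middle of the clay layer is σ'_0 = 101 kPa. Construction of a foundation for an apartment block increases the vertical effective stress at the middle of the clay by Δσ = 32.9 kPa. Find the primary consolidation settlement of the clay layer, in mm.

S_c ≈ 62.2 mm

Final effective stress: σ'_f = σ'_0 + Δσ = 101 + 32.9 = 133.9 kPa.
Normally consolidated clay, so the full stress increment lies on the virgin compression line:
S_c = C_c·H/(1+e₀)·log₁₀(σ'_f/σ'_0) = 0.27×3.8/(1+1.02)×log₁₀(133.9/101)
    = 0.50792 × 0.12246 = 0.0622 m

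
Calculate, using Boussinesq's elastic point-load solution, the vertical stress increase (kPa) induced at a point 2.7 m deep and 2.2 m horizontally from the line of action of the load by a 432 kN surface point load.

Boussinesq vertical stress below a point load on an elastic half-space:
Δσ_z = 3P/(2πz²) · [1 + (r/z)²]^(−5/2)
r/z = 2.2/2.7 = 0.81481; [1+(r/z)²]^(−5/2) = 0.28001.
Δσ_z = 3×432/(2π×2.7²) × 0.28001 = 28.294 × 0.28001 = 7.923 kPa

Δσ_z ≈ 7.92 kPa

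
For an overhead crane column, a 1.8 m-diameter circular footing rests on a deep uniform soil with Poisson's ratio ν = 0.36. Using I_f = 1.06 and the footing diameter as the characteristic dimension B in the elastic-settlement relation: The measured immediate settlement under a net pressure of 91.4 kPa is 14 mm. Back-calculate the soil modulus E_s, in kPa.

S_e = q·B·(1−ν²)/E_s · I_f  ⇒  E_s = q·B·(1−ν²)·I_f / S_e.
E_s = 91.4 × 1.8 × 0.8704 × 1.06 / 0.014 = 10840 kPa

E_s ≈ 10800 kPa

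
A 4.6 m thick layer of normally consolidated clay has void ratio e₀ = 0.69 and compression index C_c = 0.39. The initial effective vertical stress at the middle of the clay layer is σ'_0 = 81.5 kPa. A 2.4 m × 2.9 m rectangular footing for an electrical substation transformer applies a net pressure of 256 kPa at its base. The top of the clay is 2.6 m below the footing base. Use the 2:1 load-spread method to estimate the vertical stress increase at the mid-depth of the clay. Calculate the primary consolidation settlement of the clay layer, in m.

S_c ≈ 0.15 m

Mid-depth of clay below the footing base: z = 2.6 + 4.6/2 = 4.9 m.
Stress increase at mid-clay by the 2:1 spreading method:
Δσ = qBL/((B+z)(L+z)) = 256×2.4×2.9/((2.4+4.9)(2.9+4.9)) = 31.292 kPa
Final effective stress: σ'_f = σ'_0 + Δσ = 81.5 + 31.292 = 112.79 kPa.
Normally consolidated clay, so the full stress increment lies on the virgin compression line:
S_c = C_c·H/(1+e₀)·log₁₀(σ'_f/σ'_0) = 0.39×4.6/(1+0.69)×log₁₀(112.79/81.5)
    = 1.0615 × 0.14111 = 0.1498 m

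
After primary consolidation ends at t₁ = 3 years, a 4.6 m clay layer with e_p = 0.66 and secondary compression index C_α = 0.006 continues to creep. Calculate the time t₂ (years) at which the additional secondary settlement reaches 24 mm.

t₂ ≈ 83.3 years

S_s = C_α·H/(1+e_p)·log₁₀(t₂/t₁) ⇒ log₁₀(t₂/t₁) = S_s·(1+e_p)/(C_α·H).
log₁₀(t₂/t₁) = 0.024 × (1+0.66) / (0.006×4.6) = 1.443
t₂ = t₁ × 10^1.443 = 3 × 27.76 = 83.29 years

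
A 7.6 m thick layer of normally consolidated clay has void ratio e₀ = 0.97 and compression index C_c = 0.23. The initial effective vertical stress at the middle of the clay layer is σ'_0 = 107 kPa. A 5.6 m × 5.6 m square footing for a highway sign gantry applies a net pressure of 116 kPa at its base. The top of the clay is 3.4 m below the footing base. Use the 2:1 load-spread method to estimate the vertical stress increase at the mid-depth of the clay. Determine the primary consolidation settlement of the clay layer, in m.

Mid-depth of clay below the footing base: z = 3.4 + 7.6/2 = 7.2 m.
Stress increase at mid-clay by the 2:1 spreading method:
Δσ = qBL/((B+z)(L+z)) = 116×5.6×5.6/((5.6+7.2)(5.6+7.2)) = 22.203 kPa
Final effective stress: σ'_f = σ'_0 + Δσ = 107 + 22.203 = 129.2 kPa.
Normally consolidated clay, so the full stress increment lies on the virgin compression line:
S_c = C_c·H/(1+e₀)·log₁₀(σ'_f/σ'_0) = 0.23×7.6/(1+0.97)×log₁₀(129.2/107)
    = 0.88731 × 0.081879 = 0.07265 m

S_c ≈ 0.0727 m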